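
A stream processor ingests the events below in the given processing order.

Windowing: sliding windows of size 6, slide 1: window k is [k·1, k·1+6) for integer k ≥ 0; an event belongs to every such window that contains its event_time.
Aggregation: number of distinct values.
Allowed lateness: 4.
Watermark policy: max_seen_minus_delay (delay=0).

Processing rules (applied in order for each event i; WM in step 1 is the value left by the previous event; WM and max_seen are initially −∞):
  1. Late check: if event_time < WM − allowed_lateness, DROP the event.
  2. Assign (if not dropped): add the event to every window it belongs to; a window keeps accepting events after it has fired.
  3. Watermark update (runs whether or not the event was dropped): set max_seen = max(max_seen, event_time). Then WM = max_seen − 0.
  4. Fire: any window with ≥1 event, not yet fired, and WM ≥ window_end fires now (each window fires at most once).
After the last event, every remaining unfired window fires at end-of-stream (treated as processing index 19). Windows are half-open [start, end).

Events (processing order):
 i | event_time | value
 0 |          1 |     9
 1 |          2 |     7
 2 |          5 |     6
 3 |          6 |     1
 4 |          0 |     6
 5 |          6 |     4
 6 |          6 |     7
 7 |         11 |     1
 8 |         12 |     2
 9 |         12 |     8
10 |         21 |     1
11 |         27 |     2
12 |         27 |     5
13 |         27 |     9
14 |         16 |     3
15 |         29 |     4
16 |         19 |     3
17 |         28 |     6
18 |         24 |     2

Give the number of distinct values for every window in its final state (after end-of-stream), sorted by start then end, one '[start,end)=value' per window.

i=0 t=1 v=9: → [1,7),[0,6); WM=1
i=1 t=2 v=7: → [2,8),[1,7),[0,6); WM=2
i=2 t=5 v=6: → [5,11),[4,10),[3,9),[2,8),[1,7),[0,6); WM=5
i=3 t=6 v=1: → [6,12),[5,11),[4,10),[3,9),[2,8),[1,7); WM=6; [0,6) fires=3
i=4 t=0 v=6: DROP (t<6-4); WM=6
i=5 t=6 v=4: → [6,12),[5,11),[4,10),[3,9),[2,8),[1,7); WM=6
i=6 t=6 v=7: → [6,12),[5,11),[4,10),[3,9),[2,8),[1,7); WM=6
i=7 t=11 v=1: → [11,17),[10,16),[9,15),[8,14),[7,13),[6,12); WM=11; [1,7) fires=5 [2,8) fires=4 [3,9) fires=4 [4,10) fires=4 [5,11) fires=4
i=8 t=12 v=2: → [12,18),[11,17),[10,16),[9,15),[8,14),[7,13); WM=12; [6,12) fires=3
i=9 t=12 v=8: → [12,18),[11,17),[10,16),[9,15),[8,14),[7,13); WM=12
i=10 t=21 v=1: → [21,27),[20,26),[19,25),[18,24),[17,23),[16,22); WM=21; [7,13) fires=3 [8,14) fires=3 [9,15) fires=3 [10,16) fires=3 [11,17) fires=3 [12,18) fires=2
i=11 t=27 v=2: → [27,33),[26,32),[25,31),[24,30),[23,29),[22,28); WM=27; [16,22) fires=1 [17,23) fires=1 [18,24) fires=1 [19,25) fires=1 [20,26) fires=1 [21,27) fires=1
i=12 t=27 v=5: → [27,33),[26,32),[25,31),[24,30),[23,29),[22,28); WM=27
i=13 t=27 v=9: → [27,33),[26,32),[25,31),[24,30),[23,29),[22,28); WM=27
i=14 t=16 v=3: DROP (t<27-4); WM=27
i=15 t=29 v=4: → [29,35),[28,34),[27,33),[26,32),[25,31),[24,30); WM=29; [22,28) fires=3 [23,29) fires=3
i=16 t=19 v=3: DROP (t<29-4); WM=29
i=17 t=28 v=6: → [28,34),[27,33),[26,32),[25,31),[24,30),[23,29); WM=29
i=18 t=24 v=2: DROP (t<29-4); WM=29

[0,6)=3 [1,7)=5 [2,8)=4 [3,9)=4 [4,10)=4 [5,11)=4 [6,12)=3 [7,13)=3 [8,14)=3 [9,15)=3 [10,16)=3 [11,17)=3 [12,18)=2 [16,22)=1 [17,23)=1 [18,24)=1 [19,25)=1 [20,26)=1 [21,27)=1 [22,28)=3 [23,29)=4 [24,30)=5 [25,31)=5 [26,32)=5 [27,33)=5 [28,34)=2 [29,35)=1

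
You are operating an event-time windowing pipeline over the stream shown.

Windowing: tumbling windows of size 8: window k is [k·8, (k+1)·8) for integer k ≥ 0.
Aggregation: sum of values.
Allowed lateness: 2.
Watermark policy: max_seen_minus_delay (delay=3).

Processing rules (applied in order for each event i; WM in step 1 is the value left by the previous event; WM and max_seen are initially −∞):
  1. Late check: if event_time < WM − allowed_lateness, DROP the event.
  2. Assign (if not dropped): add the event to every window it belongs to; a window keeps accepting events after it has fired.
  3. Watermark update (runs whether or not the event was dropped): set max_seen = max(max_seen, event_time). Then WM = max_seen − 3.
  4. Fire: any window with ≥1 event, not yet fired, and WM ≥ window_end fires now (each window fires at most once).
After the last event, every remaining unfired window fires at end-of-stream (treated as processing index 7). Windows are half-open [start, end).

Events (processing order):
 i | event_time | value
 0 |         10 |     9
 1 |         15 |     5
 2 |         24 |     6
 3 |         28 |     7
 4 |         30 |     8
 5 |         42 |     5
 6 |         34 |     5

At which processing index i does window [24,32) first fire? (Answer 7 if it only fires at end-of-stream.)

5

i=0 t=10 v=9: → [8,16); WM=7
i=1 t=15 v=5: → [8,16); WM=12
i=2 t=24 v=6: → [24,32); WM=21; [8,16) fires=14
i=3 t=28 v=7: → [24,32); WM=25
i=4 t=30 v=8: → [24,32); WM=27
i=5 t=42 v=5: → [40,48); WM=39; [24,32) fires=21
i=6 t=34 v=5: DROP (t<39-2); WM=39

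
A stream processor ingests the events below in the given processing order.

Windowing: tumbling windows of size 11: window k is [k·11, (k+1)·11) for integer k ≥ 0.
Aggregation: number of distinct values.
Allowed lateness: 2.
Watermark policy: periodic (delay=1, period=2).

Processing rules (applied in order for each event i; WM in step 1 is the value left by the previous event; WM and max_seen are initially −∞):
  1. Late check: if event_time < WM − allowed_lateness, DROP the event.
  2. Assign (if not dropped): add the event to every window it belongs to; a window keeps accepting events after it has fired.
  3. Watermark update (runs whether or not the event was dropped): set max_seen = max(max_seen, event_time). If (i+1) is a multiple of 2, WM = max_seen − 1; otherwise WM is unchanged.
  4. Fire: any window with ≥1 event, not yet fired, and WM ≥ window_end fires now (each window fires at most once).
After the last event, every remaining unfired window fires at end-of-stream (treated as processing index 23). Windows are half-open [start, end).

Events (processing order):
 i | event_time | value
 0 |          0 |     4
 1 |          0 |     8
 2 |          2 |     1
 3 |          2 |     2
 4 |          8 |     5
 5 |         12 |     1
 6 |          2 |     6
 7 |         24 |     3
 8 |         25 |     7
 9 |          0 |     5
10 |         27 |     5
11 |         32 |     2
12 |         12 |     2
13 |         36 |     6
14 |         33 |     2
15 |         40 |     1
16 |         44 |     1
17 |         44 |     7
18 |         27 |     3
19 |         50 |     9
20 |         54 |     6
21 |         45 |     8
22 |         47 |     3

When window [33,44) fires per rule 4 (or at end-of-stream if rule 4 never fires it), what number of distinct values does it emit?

3

i=0 t=0 v=4: → [0,11); WM=−∞
i=1 t=0 v=8: → [0,11); WM=-1
i=2 t=2 v=1: → [0,11); WM=-1
i=3 t=2 v=2: → [0,11); WM=1
i=4 t=8 v=5: → [0,11); WM=1
i=5 t=12 v=1: → [11,22); WM=11; [0,11) fires=5
i=6 t=2 v=6: DROP (t<11-2); WM=11
i=7 t=24 v=3: → [22,33); WM=23; [11,22) fires=1
i=8 t=25 v=7: → [22,33); WM=23
i=9 t=0 v=5: DROP (t<23-2); WM=24
i=10 t=27 v=5: → [22,33); WM=24
i=11 t=32 v=2: → [22,33); WM=31
i=12 t=12 v=2: DROP (t<31-2); WM=31
i=13 t=36 v=6: → [33,44); WM=35; [22,33) fires=4
i=14 t=33 v=2: → [33,44); WM=35
i=15 t=40 v=1: → [33,44); WM=39
i=16 t=44 v=1: → [44,55); WM=39
i=17 t=44 v=7: → [44,55); WM=43
i=18 t=27 v=3: DROP (t<43-2); WM=43
i=19 t=50 v=9: → [44,55); WM=49; [33,44) fires=3
i=20 t=54 v=6: → [44,55); WM=49
i=21 t=45 v=8: DROP (t<49-2); WM=53
i=22 t=47 v=3: DROP (t<53-2); WM=53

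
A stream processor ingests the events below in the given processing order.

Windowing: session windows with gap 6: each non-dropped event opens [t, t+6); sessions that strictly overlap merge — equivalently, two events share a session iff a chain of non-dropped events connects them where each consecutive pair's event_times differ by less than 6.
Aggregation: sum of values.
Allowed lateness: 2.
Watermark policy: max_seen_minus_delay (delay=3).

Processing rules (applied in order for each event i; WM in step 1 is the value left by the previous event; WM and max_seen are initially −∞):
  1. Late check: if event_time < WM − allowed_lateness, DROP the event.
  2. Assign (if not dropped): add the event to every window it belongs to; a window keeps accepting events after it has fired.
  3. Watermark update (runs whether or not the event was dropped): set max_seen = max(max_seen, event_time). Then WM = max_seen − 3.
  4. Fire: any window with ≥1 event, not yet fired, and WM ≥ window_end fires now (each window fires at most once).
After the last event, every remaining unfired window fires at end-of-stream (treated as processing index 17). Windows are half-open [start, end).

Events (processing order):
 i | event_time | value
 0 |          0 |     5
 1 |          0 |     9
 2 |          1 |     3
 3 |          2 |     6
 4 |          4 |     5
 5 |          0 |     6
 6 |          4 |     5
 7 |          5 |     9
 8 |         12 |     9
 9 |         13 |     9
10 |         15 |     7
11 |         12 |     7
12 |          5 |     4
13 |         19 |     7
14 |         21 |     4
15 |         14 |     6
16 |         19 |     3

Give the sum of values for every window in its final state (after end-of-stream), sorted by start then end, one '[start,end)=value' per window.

i=0 t=0 v=5: → [0,6); WM=-3
i=1 t=0 v=9: → [0,6); WM=-3
i=2 t=1 v=3: → [0,7); WM=-2
i=3 t=2 v=6: → [0,8); WM=-1
i=4 t=4 v=5: → [0,10); WM=1
i=5 t=0 v=6: → [0,10); WM=1
i=6 t=4 v=5: → [0,10); WM=1
i=7 t=5 v=9: → [0,11); WM=2
i=8 t=12 v=9: → [12,18); WM=9
i=9 t=13 v=9: → [12,19); WM=10
i=10 t=15 v=7: → [12,21); WM=12
i=11 t=12 v=7: → [12,21); WM=12
i=12 t=5 v=4: DROP (t<12-2); WM=12
i=13 t=19 v=7: → [12,25); WM=16
i=14 t=21 v=4: → [12,27); WM=18
i=15 t=14 v=6: DROP (t<18-2); WM=18
i=16 t=19 v=3: → [12,27); WM=18

[0,11)=48 [12,27)=46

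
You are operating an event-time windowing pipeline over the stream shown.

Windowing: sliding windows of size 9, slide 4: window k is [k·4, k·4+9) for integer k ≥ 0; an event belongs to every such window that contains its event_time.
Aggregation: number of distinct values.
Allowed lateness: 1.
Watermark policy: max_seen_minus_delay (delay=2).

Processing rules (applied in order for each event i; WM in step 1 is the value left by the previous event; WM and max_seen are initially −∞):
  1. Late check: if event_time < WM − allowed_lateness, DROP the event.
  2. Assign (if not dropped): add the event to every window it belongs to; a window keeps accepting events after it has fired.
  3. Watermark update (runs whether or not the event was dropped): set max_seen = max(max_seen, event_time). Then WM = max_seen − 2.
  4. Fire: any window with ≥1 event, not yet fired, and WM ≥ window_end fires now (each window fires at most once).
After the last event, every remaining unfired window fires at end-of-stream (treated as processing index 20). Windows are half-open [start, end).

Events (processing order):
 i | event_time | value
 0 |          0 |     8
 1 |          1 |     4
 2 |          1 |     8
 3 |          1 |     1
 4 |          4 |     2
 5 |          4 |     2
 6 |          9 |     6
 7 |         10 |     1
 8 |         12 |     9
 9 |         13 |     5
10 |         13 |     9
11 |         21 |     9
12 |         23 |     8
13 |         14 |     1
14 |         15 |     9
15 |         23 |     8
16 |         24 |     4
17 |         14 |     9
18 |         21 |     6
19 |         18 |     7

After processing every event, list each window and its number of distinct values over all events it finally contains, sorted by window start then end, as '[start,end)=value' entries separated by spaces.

[0,9)=4 [4,13)=4 [8,17)=4 [12,21)=2 [16,25)=4 [20,29)=4 [24,33)=1

i=0 t=0 v=8: → [0,9); WM=-2
i=1 t=1 v=4: → [0,9); WM=-1
i=2 t=1 v=8: → [0,9); WM=-1
i=3 t=1 v=1: → [0,9); WM=-1
i=4 t=4 v=2: → [4,13),[0,9); WM=2
i=5 t=4 v=2: → [4,13),[0,9); WM=2
i=6 t=9 v=6: → [8,17),[4,13); WM=7
i=7 t=10 v=1: → [8,17),[4,13); WM=8
i=8 t=12 v=9: → [12,21),[8,17),[4,13); WM=10; [0,9) fires=4
i=9 t=13 v=5: → [12,21),[8,17); WM=11
i=10 t=13 v=9: → [12,21),[8,17); WM=11
i=11 t=21 v=9: → [20,29),[16,25); WM=19; [4,13) fires=4 [8,17) fires=4
i=12 t=23 v=8: → [20,29),[16,25); WM=21; [12,21) fires=2
i=13 t=14 v=1: DROP (t<21-1); WM=21
i=14 t=15 v=9: DROP (t<21-1); WM=21
i=15 t=23 v=8: → [20,29),[16,25); WM=21
i=16 t=24 v=4: → [24,33),[20,29),[16,25); WM=22
i=17 t=14 v=9: DROP (t<22-1); WM=22
i=18 t=21 v=6: → [20,29),[16,25); WM=22
i=19 t=18 v=7: DROP (t<22-1); WM=22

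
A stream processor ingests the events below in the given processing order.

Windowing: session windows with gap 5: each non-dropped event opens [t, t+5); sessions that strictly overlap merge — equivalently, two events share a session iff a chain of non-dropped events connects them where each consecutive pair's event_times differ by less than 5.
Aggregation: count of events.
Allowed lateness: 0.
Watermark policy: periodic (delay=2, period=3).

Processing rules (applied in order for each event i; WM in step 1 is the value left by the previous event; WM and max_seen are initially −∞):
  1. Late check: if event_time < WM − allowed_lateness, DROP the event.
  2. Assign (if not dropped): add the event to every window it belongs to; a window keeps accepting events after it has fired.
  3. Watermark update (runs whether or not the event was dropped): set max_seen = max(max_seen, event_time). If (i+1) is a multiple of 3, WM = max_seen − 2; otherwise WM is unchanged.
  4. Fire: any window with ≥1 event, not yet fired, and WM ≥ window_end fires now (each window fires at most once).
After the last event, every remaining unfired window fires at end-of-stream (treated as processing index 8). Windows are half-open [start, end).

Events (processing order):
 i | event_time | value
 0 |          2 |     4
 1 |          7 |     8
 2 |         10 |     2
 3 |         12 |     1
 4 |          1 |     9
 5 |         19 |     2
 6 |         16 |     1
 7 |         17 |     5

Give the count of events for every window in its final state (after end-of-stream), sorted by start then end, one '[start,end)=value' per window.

i=0 t=2 v=4: → [2,7); WM=−∞
i=1 t=7 v=8: → [7,12); WM=−∞
i=2 t=10 v=2: → [7,15); WM=8
i=3 t=12 v=1: → [7,17); WM=8
i=4 t=1 v=9: DROP (t<8-0); WM=8
i=5 t=19 v=2: → [19,24); WM=17
i=6 t=16 v=1: DROP (t<17-0); WM=17
i=7 t=17 v=5: → [17,24); WM=17

[2,7)=1 [7,17)=3 [17,24)=2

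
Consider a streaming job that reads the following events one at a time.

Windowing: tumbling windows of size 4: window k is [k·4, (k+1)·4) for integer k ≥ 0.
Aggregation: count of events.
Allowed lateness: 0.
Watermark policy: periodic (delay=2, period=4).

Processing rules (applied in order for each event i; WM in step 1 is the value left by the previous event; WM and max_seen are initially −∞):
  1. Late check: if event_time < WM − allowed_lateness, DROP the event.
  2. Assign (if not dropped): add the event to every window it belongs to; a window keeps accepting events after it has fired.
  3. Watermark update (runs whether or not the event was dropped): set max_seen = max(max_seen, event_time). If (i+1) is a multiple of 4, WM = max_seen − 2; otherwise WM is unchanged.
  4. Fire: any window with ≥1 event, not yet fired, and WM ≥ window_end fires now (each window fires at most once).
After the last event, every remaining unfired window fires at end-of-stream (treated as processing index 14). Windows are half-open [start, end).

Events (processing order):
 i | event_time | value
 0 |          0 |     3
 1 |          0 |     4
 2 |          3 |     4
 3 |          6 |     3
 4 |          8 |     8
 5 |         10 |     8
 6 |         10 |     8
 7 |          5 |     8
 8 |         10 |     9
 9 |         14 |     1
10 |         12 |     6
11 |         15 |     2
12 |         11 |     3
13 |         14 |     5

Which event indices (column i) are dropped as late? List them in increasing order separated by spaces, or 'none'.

i=0 t=0 v=3: → [0,4); WM=−∞
i=1 t=0 v=4: → [0,4); WM=−∞
i=2 t=3 v=4: → [0,4); WM=−∞
i=3 t=6 v=3: → [4,8); WM=4; [0,4) fires=3
i=4 t=8 v=8: → [8,12); WM=4
i=5 t=10 v=8: → [8,12); WM=4
i=6 t=10 v=8: → [8,12); WM=4
i=7 t=5 v=8: → [4,8); WM=8; [4,8) fires=2
i=8 t=10 v=9: → [8,12); WM=8
i=9 t=14 v=1: → [12,16); WM=8
i=10 t=12 v=6: → [12,16); WM=8
i=11 t=15 v=2: → [12,16); WM=13; [8,12) fires=4
i=12 t=11 v=3: DROP (t<13-0); WM=13
i=13 t=14 v=5: → [12,16); WM=13

12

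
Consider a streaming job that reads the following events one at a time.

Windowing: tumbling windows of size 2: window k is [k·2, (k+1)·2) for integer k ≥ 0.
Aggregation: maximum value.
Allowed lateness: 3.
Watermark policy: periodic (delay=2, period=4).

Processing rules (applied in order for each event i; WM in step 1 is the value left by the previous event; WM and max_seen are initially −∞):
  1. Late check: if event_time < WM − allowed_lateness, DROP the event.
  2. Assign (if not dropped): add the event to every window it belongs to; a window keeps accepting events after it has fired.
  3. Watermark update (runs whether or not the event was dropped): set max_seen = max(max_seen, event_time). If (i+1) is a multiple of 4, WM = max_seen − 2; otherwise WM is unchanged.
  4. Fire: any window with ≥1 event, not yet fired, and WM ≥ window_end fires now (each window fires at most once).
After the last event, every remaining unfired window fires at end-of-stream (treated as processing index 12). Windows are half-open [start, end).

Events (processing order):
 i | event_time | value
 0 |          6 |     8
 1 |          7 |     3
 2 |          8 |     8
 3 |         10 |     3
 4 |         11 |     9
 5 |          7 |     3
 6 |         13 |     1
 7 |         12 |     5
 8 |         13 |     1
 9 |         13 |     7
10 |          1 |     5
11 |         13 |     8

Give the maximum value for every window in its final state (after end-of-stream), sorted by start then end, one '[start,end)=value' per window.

[6,8)=8 [8,10)=8 [10,12)=9 [12,14)=8

i=0 t=6 v=8: → [6,8); WM=−∞
i=1 t=7 v=3: → [6,8); WM=−∞
i=2 t=8 v=8: → [8,10); WM=−∞
i=3 t=10 v=3: → [10,12); WM=8; [6,8) fires=8
i=4 t=11 v=9: → [10,12); WM=8
i=5 t=7 v=3: → [6,8); WM=8
i=6 t=13 v=1: → [12,14); WM=8
i=7 t=12 v=5: → [12,14); WM=11; [8,10) fires=8
i=8 t=13 v=1: → [12,14); WM=11
i=9 t=13 v=7: → [12,14); WM=11
i=10 t=1 v=5: DROP (t<11-3); WM=11
i=11 t=13 v=8: → [12,14); WM=11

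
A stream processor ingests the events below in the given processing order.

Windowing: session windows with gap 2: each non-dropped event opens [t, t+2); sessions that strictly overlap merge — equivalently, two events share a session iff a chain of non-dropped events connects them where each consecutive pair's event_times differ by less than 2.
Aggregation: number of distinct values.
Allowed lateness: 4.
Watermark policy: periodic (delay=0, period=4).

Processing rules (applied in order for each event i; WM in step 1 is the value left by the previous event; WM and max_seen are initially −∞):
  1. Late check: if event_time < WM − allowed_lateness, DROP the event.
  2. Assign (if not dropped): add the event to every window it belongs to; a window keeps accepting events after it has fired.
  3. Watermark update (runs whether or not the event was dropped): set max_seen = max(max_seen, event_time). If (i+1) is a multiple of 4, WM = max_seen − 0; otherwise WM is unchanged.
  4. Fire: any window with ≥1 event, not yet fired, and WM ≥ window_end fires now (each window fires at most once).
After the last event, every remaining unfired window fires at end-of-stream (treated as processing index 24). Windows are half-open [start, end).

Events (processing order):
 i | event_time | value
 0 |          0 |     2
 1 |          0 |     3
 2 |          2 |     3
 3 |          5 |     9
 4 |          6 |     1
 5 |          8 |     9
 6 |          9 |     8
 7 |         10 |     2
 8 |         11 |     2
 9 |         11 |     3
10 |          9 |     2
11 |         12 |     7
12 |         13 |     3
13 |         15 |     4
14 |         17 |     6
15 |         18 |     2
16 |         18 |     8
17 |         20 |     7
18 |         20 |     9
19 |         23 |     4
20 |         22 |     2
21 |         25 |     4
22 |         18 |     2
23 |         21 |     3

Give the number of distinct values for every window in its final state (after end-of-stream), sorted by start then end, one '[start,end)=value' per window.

i=0 t=0 v=2: → [0,2); WM=−∞
i=1 t=0 v=3: → [0,2); WM=−∞
i=2 t=2 v=3: → [2,4); WM=−∞
i=3 t=5 v=9: → [5,7); WM=5
i=4 t=6 v=1: → [5,8); WM=5
i=5 t=8 v=9: → [8,10); WM=5
i=6 t=9 v=8: → [8,11); WM=5
i=7 t=10 v=2: → [8,12); WM=10
i=8 t=11 v=2: → [8,13); WM=10
i=9 t=11 v=3: → [8,13); WM=10
i=10 t=9 v=2: → [8,13); WM=10
i=11 t=12 v=7: → [8,14); WM=12
i=12 t=13 v=3: → [8,15); WM=12
i=13 t=15 v=4: → [15,17); WM=12
i=14 t=17 v=6: → [17,19); WM=12
i=15 t=18 v=2: → [17,20); WM=18
i=16 t=18 v=8: → [17,20); WM=18
i=17 t=20 v=7: → [20,22); WM=18
i=18 t=20 v=9: → [20,22); WM=18
i=19 t=23 v=4: → [23,25); WM=23
i=20 t=22 v=2: → [22,25); WM=23
i=21 t=25 v=4: → [25,27); WM=23
i=22 t=18 v=2: DROP (t<23-4); WM=23
i=23 t=21 v=3: → [20,25); WM=25

[0,2)=2 [2,4)=1 [5,8)=2 [8,15)=5 [15,17)=1 [17,20)=3 [20,25)=5 [25,27)=1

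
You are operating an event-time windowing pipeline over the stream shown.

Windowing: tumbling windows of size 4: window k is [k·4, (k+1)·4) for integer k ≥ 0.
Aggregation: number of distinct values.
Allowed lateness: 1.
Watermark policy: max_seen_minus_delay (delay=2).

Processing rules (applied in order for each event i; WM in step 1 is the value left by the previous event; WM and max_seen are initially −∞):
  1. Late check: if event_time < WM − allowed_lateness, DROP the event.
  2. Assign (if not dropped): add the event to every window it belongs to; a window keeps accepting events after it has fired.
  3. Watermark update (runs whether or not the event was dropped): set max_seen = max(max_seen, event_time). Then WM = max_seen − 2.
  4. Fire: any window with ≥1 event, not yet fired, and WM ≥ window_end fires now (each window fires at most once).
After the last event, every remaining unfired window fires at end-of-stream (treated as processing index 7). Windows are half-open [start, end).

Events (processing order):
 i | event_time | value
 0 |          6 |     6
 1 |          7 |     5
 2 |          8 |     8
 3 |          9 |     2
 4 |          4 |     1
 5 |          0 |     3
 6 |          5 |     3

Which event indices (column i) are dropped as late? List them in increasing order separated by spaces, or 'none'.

4 5 6

i=0 t=6 v=6: → [4,8); WM=4
i=1 t=7 v=5: → [4,8); WM=5
i=2 t=8 v=8: → [8,12); WM=6
i=3 t=9 v=2: → [8,12); WM=7
i=4 t=4 v=1: DROP (t<7-1); WM=7
i=5 t=0 v=3: DROP (t<7-1); WM=7
i=6 t=5 v=3: DROP (t<7-1); WM=7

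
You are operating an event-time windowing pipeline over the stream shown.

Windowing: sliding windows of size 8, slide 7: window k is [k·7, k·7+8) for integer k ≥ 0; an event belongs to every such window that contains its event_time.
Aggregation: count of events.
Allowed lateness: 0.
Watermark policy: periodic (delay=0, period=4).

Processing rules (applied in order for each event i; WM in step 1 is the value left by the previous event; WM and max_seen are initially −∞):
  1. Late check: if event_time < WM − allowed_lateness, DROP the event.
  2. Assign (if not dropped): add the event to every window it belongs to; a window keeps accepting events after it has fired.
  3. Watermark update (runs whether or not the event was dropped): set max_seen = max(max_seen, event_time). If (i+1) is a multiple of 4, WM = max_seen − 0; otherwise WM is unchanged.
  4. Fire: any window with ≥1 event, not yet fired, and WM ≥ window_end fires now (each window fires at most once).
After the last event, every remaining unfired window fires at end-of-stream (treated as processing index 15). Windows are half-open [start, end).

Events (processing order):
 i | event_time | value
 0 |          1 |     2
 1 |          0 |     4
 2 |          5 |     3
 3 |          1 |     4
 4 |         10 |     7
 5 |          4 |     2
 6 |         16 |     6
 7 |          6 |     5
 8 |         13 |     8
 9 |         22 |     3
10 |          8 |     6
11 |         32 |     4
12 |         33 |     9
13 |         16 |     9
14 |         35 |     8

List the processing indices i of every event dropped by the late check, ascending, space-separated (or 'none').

5 8 10 13

i=0 t=1 v=2: → [0,8); WM=−∞
i=1 t=0 v=4: → [0,8); WM=−∞
i=2 t=5 v=3: → [0,8); WM=−∞
i=3 t=1 v=4: → [0,8); WM=5
i=4 t=10 v=7: → [7,15); WM=5
i=5 t=4 v=2: DROP (t<5-0); WM=5
i=6 t=16 v=6: → [14,22); WM=5
i=7 t=6 v=5: → [0,8); WM=16; [0,8) fires=5 [7,15) fires=1
i=8 t=13 v=8: DROP (t<16-0); WM=16
i=9 t=22 v=3: → [21,29); WM=16
i=10 t=8 v=6: DROP (t<16-0); WM=16
i=11 t=32 v=4: → [28,36); WM=32; [14,22) fires=1 [21,29) fires=1
i=12 t=33 v=9: → [28,36); WM=32
i=13 t=16 v=9: DROP (t<32-0); WM=32
i=14 t=35 v=8: → [35,43),[28,36); WM=32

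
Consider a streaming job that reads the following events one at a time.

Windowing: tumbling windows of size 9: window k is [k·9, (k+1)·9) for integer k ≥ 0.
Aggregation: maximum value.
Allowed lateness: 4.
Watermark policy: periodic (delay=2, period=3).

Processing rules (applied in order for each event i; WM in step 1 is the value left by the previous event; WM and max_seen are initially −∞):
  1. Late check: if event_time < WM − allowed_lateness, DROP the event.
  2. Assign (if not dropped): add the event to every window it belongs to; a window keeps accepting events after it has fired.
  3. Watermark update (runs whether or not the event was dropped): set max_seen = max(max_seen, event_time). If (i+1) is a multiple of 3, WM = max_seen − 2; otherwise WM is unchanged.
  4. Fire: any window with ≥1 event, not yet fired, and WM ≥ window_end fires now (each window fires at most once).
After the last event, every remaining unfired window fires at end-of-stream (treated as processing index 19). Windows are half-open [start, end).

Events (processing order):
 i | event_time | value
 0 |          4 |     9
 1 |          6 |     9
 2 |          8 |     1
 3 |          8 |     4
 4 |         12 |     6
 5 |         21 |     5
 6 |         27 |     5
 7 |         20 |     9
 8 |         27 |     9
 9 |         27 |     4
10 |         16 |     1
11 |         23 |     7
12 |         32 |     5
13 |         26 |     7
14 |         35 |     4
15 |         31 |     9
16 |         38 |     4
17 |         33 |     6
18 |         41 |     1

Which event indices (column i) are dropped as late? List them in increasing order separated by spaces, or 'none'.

i=0 t=4 v=9: → [0,9); WM=−∞
i=1 t=6 v=9: → [0,9); WM=−∞
i=2 t=8 v=1: → [0,9); WM=6
i=3 t=8 v=4: → [0,9); WM=6
i=4 t=12 v=6: → [9,18); WM=6
i=5 t=21 v=5: → [18,27); WM=19; [0,9) fires=9 [9,18) fires=6
i=6 t=27 v=5: → [27,36); WM=19
i=7 t=20 v=9: → [18,27); WM=19
i=8 t=27 v=9: → [27,36); WM=25
i=9 t=27 v=4: → [27,36); WM=25
i=10 t=16 v=1: DROP (t<25-4); WM=25
i=11 t=23 v=7: → [18,27); WM=25
i=12 t=32 v=5: → [27,36); WM=25
i=13 t=26 v=7: → [18,27); WM=25
i=14 t=35 v=4: → [27,36); WM=33; [18,27) fires=9
i=15 t=31 v=9: → [27,36); WM=33
i=16 t=38 v=4: → [36,45); WM=33
i=17 t=33 v=6: → [27,36); WM=36; [27,36) fires=9
i=18 t=41 v=1: → [36,45); WM=36

10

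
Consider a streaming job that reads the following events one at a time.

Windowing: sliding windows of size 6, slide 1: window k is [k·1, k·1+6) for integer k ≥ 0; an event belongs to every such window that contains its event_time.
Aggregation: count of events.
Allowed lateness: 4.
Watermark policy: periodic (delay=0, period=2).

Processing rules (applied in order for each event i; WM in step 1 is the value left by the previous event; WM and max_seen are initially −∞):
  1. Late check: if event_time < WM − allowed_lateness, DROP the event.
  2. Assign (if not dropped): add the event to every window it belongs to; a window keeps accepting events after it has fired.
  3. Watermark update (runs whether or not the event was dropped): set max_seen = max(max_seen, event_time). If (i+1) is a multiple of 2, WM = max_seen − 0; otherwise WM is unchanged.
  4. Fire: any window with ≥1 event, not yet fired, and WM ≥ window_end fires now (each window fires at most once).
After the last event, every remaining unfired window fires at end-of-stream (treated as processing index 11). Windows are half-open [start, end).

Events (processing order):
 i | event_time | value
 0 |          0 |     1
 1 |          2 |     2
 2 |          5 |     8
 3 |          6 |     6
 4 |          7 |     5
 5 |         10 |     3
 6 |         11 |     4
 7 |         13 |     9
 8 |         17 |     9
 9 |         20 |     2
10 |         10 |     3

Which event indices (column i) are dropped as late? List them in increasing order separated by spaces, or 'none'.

10

i=0 t=0 v=1: → [0,6); WM=−∞
i=1 t=2 v=2: → [2,8),[1,7),[0,6); WM=2
i=2 t=5 v=8: → [5,11),[4,10),[3,9),[2,8),[1,7),[0,6); WM=2
i=3 t=6 v=6: → [6,12),[5,11),[4,10),[3,9),[2,8),[1,7); WM=6; [0,6) fires=3
i=4 t=7 v=5: → [7,13),[6,12),[5,11),[4,10),[3,9),[2,8); WM=6
i=5 t=10 v=3: → [10,16),[9,15),[8,14),[7,13),[6,12),[5,11); WM=10; [1,7) fires=3 [2,8) fires=4 [3,9) fires=3 [4,10) fires=3
i=6 t=11 v=4: → [11,17),[10,16),[9,15),[8,14),[7,13),[6,12); WM=10
i=7 t=13 v=9: → [13,19),[12,18),[11,17),[10,16),[9,15),[8,14); WM=13; [5,11) fires=4 [6,12) fires=4 [7,13) fires=3
i=8 t=17 v=9: → [17,23),[16,22),[15,21),[14,20),[13,19),[12,18); WM=13
i=9 t=20 v=2: → [20,26),[19,25),[18,24),[17,23),[16,22),[15,21); WM=20; [8,14) fires=3 [9,15) fires=3 [10,16) fires=3 [11,17) fires=2 [12,18) fires=2 [13,19) fires=2 [14,20) fires=1
i=10 t=10 v=3: DROP (t<20-4); WM=20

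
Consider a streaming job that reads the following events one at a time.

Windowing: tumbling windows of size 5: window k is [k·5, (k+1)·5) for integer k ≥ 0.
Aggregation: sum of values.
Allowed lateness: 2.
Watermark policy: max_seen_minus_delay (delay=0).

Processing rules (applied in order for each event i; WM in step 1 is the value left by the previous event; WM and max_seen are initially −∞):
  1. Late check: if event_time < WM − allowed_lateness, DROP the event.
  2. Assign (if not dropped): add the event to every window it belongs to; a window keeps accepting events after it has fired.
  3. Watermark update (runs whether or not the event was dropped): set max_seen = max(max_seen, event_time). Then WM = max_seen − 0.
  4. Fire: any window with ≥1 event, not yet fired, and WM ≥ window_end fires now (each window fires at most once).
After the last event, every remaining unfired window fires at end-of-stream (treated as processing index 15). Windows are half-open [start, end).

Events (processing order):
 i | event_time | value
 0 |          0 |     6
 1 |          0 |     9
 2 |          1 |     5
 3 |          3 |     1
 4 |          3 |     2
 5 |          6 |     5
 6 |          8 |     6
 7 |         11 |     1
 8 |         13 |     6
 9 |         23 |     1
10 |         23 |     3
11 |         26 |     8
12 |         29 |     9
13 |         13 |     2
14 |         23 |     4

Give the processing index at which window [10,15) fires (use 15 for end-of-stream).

9

i=0 t=0 v=6: → [0,5); WM=0
i=1 t=0 v=9: → [0,5); WM=0
i=2 t=1 v=5: → [0,5); WM=1
i=3 t=3 v=1: → [0,5); WM=3
i=4 t=3 v=2: → [0,5); WM=3
i=5 t=6 v=5: → [5,10); WM=6; [0,5) fires=23
i=6 t=8 v=6: → [5,10); WM=8
i=7 t=11 v=1: → [10,15); WM=11; [5,10) fires=11
i=8 t=13 v=6: → [10,15); WM=13
i=9 t=23 v=1: → [20,25); WM=23; [10,15) fires=7
i=10 t=23 v=3: → [20,25); WM=23
i=11 t=26 v=8: → [25,30); WM=26; [20,25) fires=4
i=12 t=29 v=9: → [25,30); WM=29
i=13 t=13 v=2: DROP (t<29-2); WM=29
i=14 t=23 v=4: DROP (t<29-2); WM=29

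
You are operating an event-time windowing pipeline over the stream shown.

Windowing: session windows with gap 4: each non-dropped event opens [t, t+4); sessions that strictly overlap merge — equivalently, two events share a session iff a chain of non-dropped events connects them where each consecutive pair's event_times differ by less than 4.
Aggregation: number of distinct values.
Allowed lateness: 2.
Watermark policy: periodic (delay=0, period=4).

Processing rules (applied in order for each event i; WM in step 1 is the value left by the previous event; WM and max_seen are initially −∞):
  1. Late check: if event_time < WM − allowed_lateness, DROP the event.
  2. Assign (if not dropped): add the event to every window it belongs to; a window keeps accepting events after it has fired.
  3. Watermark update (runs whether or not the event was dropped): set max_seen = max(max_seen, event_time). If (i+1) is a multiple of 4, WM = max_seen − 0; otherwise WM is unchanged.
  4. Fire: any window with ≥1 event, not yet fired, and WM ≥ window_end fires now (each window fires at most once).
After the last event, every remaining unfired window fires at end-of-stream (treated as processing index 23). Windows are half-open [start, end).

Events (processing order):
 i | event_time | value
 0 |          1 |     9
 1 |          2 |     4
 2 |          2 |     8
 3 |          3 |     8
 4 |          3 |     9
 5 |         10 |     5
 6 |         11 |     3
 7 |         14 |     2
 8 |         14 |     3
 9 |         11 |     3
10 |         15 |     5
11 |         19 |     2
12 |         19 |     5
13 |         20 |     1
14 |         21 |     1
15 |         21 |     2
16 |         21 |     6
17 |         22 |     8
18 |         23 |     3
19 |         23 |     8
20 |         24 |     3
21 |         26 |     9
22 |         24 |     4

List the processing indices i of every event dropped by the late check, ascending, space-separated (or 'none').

i=0 t=1 v=9: → [1,5); WM=−∞
i=1 t=2 v=4: → [1,6); WM=−∞
i=2 t=2 v=8: → [1,6); WM=−∞
i=3 t=3 v=8: → [1,7); WM=3
i=4 t=3 v=9: → [1,7); WM=3
i=5 t=10 v=5: → [10,14); WM=3
i=6 t=11 v=3: → [10,15); WM=3
i=7 t=14 v=2: → [10,18); WM=14
i=8 t=14 v=3: → [10,18); WM=14
i=9 t=11 v=3: DROP (t<14-2); WM=14
i=10 t=15 v=5: → [10,19); WM=14
i=11 t=19 v=2: → [19,23); WM=19
i=12 t=19 v=5: → [19,23); WM=19
i=13 t=20 v=1: → [19,24); WM=19
i=14 t=21 v=1: → [19,25); WM=19
i=15 t=21 v=2: → [19,25); WM=21
i=16 t=21 v=6: → [19,25); WM=21
i=17 t=22 v=8: → [19,26); WM=21
i=18 t=23 v=3: → [19,27); WM=21
i=19 t=23 v=8: → [19,27); WM=23
i=20 t=24 v=3: → [19,28); WM=23
i=21 t=26 v=9: → [19,30); WM=23
i=22 t=24 v=4: → [19,30); WM=23

9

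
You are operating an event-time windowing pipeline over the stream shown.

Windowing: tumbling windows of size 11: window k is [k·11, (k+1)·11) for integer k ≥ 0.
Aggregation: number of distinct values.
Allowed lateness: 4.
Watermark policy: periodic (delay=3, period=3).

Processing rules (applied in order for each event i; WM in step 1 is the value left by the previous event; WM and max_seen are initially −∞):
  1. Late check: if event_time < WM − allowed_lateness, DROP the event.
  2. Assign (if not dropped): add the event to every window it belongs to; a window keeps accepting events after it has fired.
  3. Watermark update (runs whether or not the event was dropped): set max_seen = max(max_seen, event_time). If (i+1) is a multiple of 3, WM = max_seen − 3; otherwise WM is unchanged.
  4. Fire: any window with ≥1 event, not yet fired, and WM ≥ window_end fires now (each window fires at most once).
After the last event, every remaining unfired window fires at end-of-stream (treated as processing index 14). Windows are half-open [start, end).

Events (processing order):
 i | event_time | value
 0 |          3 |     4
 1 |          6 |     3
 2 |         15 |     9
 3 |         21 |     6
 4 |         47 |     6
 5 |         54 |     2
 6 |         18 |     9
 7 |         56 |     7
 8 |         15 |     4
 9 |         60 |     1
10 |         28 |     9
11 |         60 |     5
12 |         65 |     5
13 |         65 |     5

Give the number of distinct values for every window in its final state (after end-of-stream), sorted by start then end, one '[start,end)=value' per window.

[0,11)=2 [11,22)=2 [44,55)=2 [55,66)=3

i=0 t=3 v=4: → [0,11); WM=−∞
i=1 t=6 v=3: → [0,11); WM=−∞
i=2 t=15 v=9: → [11,22); WM=12; [0,11) fires=2
i=3 t=21 v=6: → [11,22); WM=12
i=4 t=47 v=6: → [44,55); WM=12
i=5 t=54 v=2: → [44,55); WM=51; [11,22) fires=2
i=6 t=18 v=9: DROP (t<51-4); WM=51
i=7 t=56 v=7: → [55,66); WM=51
i=8 t=15 v=4: DROP (t<51-4); WM=53
i=9 t=60 v=1: → [55,66); WM=53
i=10 t=28 v=9: DROP (t<53-4); WM=53
i=11 t=60 v=5: → [55,66); WM=57; [44,55) fires=2
i=12 t=65 v=5: → [55,66); WM=57
i=13 t=65 v=5: → [55,66); WM=57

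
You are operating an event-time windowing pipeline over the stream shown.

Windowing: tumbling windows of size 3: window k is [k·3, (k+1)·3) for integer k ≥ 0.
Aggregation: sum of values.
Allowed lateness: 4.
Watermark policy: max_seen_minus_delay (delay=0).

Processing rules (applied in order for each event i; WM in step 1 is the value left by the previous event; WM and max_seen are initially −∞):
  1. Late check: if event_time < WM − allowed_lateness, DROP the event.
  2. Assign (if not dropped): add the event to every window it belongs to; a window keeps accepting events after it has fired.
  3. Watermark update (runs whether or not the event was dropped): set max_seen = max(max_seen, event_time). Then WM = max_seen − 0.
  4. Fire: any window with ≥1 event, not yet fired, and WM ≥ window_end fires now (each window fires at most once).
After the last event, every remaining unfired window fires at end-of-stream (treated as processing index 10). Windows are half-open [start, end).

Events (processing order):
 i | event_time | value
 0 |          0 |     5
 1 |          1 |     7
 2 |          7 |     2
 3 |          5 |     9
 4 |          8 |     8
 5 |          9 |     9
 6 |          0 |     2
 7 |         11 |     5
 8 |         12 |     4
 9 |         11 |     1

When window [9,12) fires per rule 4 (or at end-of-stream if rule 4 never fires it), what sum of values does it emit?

i=0 t=0 v=5: → [0,3); WM=0
i=1 t=1 v=7: → [0,3); WM=1
i=2 t=7 v=2: → [6,9); WM=7; [0,3) fires=12
i=3 t=5 v=9: → [3,6); WM=7; [3,6) fires=9
i=4 t=8 v=8: → [6,9); WM=8
i=5 t=9 v=9: → [9,12); WM=9; [6,9) fires=10
i=6 t=0 v=2: DROP (t<9-4); WM=9
i=7 t=11 v=5: → [9,12); WM=11
i=8 t=12 v=4: → [12,15); WM=12; [9,12) fires=14
i=9 t=11 v=1: → [9,12); WM=12

14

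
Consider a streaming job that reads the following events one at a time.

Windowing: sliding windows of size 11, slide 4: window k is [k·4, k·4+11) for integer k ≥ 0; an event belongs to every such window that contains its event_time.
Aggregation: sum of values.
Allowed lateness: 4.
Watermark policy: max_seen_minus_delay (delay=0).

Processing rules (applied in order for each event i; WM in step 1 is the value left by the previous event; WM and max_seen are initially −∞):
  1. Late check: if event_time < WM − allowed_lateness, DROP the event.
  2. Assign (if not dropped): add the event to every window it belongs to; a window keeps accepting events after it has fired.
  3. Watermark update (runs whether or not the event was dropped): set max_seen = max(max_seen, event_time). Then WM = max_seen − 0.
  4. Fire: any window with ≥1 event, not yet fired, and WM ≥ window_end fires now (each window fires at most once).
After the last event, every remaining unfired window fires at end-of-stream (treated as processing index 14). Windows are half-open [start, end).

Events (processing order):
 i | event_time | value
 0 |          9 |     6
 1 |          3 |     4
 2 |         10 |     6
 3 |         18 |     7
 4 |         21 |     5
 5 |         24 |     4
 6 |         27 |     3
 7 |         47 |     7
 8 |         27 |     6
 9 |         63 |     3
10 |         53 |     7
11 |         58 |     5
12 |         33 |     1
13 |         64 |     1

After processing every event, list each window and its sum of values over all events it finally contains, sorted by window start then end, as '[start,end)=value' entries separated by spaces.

[0,11)=12 [4,15)=12 [8,19)=19 [12,23)=12 [16,27)=16 [20,31)=12 [24,35)=7 [40,51)=7 [44,55)=7 [56,67)=4 [60,71)=4 [64,75)=1

i=0 t=9 v=6: → [8,19),[4,15),[0,11); WM=9
i=1 t=3 v=4: DROP (t<9-4); WM=9
i=2 t=10 v=6: → [8,19),[4,15),[0,11); WM=10
i=3 t=18 v=7: → [16,27),[12,23),[8,19); WM=18; [0,11) fires=12 [4,15) fires=12
i=4 t=21 v=5: → [20,31),[16,27),[12,23); WM=21; [8,19) fires=19
i=5 t=24 v=4: → [24,35),[20,31),[16,27); WM=24; [12,23) fires=12
i=6 t=27 v=3: → [24,35),[20,31); WM=27; [16,27) fires=16
i=7 t=47 v=7: → [44,55),[40,51); WM=47; [20,31) fires=12 [24,35) fires=7
i=8 t=27 v=6: DROP (t<47-4); WM=47
i=9 t=63 v=3: → [60,71),[56,67); WM=63; [40,51) fires=7 [44,55) fires=7
i=10 t=53 v=7: DROP (t<63-4); WM=63
i=11 t=58 v=5: DROP (t<63-4); WM=63
i=12 t=33 v=1: DROP (t<63-4); WM=63
i=13 t=64 v=1: → [64,75),[60,71),[56,67); WM=64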